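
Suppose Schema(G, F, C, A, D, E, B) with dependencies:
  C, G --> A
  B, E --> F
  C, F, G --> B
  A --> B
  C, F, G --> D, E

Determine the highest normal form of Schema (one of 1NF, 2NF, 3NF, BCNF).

1NF

Candidate keys: {C, E, G}, {C, F, G}. Prime attributes: {C, E, F, G}.
C, G --> A breaks BCNF: {C, G}⁺ = {A, B, C, G}, so {C, G} is not a superkey.
C, G --> A has non-prime {A} on the right and a non-superkey on the left, so 3NF fails.
Since {C, G} ⊂ {C, E, G} and {C, G}⁺ ⊇ {A, B} with {A, B} non-prime, there is a partial dependency; 2NF fails.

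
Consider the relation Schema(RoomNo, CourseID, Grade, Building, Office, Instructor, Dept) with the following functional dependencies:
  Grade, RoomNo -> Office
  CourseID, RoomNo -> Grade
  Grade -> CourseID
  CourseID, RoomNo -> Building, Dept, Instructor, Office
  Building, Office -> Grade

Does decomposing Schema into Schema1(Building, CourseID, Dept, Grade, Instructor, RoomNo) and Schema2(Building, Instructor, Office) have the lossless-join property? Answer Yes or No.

No

Schema1 ∩ Schema2 = {Building, Instructor}; its closure under F is {Building, Instructor}.
The closure covers neither Schema1 nor Schema2 entirely; the join is not lossless.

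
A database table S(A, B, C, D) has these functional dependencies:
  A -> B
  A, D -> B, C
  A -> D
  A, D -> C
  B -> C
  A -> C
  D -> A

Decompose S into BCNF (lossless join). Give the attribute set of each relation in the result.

{A, B, D}; {B, C}

Candidate keys of the original relation: {A}, {D}.
In {A, B, C, D}, {B} is not a superkey ({B}⁺ restricted to this set is {B, C}), so split on B -> C into {B, C} and {A, B, D}.
{B, C} is in BCNF.
{A, B, D} is in BCNF.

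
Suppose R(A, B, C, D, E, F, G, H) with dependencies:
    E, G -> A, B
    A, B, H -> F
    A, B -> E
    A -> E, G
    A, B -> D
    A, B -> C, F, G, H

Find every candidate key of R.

Closure of {A} is {A, B, C, D, E, F, G, H}, the whole schema; {A} is a candidate key.
Closure of {E, G} is {A, B, C, D, E, F, G, H}, the whole schema; {E, G} is a candidate key.
No proper subset of any of these is a key, and no other minimal superkey exists.

{A}, {E, G}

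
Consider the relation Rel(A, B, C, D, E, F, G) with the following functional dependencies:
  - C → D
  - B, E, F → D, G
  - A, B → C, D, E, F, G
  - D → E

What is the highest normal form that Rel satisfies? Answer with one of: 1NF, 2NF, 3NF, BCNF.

2NF

Candidate key: {A, B}. Prime attributes: {A, B}.
C → D breaks BCNF: {C}⁺ = {C, D, E}, so {C} is not a superkey.
Because {D} is non-prime and the left side of C → D is not a superkey, the relation is not in 3NF.
Checking every proper subset of each key, none determines a non-prime attribute — 2NF is satisfied.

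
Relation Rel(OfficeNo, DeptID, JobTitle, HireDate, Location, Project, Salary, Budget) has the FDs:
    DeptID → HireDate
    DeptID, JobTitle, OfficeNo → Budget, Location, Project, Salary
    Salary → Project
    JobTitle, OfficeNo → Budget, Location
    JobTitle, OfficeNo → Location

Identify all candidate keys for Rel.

{DeptID, JobTitle, OfficeNo}

{DeptID, JobTitle, OfficeNo} never appear on the right of any FD, so every key must include all of them.
Closure of {DeptID, JobTitle, OfficeNo} is {Budget, DeptID, HireDate, JobTitle, Location, OfficeNo, Project, Salary}, the whole schema; {DeptID, JobTitle, OfficeNo} is a candidate key.
Every other attribute set either contains this one or has a smaller closure.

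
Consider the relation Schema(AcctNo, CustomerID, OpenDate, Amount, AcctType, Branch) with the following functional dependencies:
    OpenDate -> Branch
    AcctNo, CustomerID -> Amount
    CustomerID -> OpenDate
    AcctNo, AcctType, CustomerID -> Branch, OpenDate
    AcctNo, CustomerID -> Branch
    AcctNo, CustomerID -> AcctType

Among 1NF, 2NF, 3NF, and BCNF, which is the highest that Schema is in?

1NF

Candidate key: {AcctNo, CustomerID}. Prime attributes: {AcctNo, CustomerID}.
For OpenDate -> Branch we have {OpenDate}⁺ = {Branch, OpenDate}; {OpenDate} is not a superkey, so BCNF fails.
OpenDate -> Branch has non-prime {Branch} on the right and a non-superkey on the left, so 3NF fails.
{CustomerID} is a proper subset of the key {AcctNo, CustomerID}, and {CustomerID}⁺ contains the non-prime attributes {Branch, OpenDate} — a partial dependency, so 2NF is violated.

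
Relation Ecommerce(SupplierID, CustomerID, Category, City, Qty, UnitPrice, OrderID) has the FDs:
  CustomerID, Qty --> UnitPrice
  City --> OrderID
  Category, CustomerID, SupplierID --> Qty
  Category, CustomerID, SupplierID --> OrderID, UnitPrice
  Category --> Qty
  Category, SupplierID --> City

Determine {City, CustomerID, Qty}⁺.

Start with {City, CustomerID, Qty}.
CustomerID, Qty --> UnitPrice applies; add {UnitPrice} → now {City, CustomerID, Qty, UnitPrice}.
City --> OrderID applies; add {OrderID} → now {City, CustomerID, OrderID, Qty, UnitPrice}.
No further FD applies.

{City, CustomerID, OrderID, Qty, UnitPrice}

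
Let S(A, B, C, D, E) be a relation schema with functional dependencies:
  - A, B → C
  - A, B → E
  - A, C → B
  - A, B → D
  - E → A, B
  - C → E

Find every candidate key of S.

{A, B}, {C}, {E}

{C}⁺ = {A, B, C, D, E}, which is every attribute, so {C} is a candidate key.
{E}⁺ = {A, B, C, D, E}, which is every attribute, so {E} is a candidate key.
{A, B}⁺ = {A, B, C, D, E}, which is every attribute, so {A, B} is a candidate key.
Any other superkey properly contains one of these, so there are no further candidate keys.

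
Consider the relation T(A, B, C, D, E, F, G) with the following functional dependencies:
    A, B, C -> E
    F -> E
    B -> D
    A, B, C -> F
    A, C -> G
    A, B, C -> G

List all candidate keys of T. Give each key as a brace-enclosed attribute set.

{A, B, C}

{A, B, C} never appear on the right of any FD, so every key must include all of them.
Closure of {A, B, C} is {A, B, C, D, E, F, G}, the whole schema; {A, B, C} is a candidate key.
No other minimal set has full closure, so this is the only candidate key.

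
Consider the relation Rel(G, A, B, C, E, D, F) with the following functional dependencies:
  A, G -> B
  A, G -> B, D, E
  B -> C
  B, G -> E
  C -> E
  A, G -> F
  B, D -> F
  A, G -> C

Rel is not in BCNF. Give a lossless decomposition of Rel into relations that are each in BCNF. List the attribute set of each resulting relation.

Candidate key of the original relation: {A, G}.
Within {A, B, C, D, E, F, G}: {B}⁺ ∩ {A, B, C, D, E, F, G} = {B, C, E}, not the whole set, so B -> C, E violates BCNF; decompose into {B, C, E} and {A, B, D, F, G}.
Within {B, C, E}: {C}⁺ ∩ {B, C, E} = {C, E}, not the whole set, so C -> E violates BCNF; decompose into {C, E} and {B, C}.
{C, E} has no BCNF violation.
{B, C} has no BCNF violation.
Within {A, B, D, F, G}: {B, D}⁺ ∩ {A, B, D, F, G} = {B, D, F}, not the whole set, so B, D -> F violates BCNF; decompose into {B, D, F} and {A, B, D, G}.
{B, D, F} has no BCNF violation.
{A, B, D, G} has no BCNF violation.

{A, B, D, G}; {B, C}; {B, D, F}; {C, E}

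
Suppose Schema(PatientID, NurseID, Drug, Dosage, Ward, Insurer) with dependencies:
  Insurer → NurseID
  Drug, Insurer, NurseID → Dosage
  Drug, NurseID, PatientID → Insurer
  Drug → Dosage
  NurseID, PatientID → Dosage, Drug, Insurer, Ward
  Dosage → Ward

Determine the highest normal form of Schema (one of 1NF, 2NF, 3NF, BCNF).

2NF

Candidate keys: {Insurer, PatientID}, {NurseID, PatientID}. Prime attributes: {Insurer, NurseID, PatientID}.
For Insurer → NurseID we have {Insurer}⁺ = {Insurer, NurseID}; {Insurer} is not a superkey, so BCNF fails.
Drug, Insurer, NurseID → Dosage determines the non-prime attribute {Dosage} from a non-superkey — 3NF is violated.
Checking every proper subset of each key, none determines a non-prime attribute — 2NF is satisfied.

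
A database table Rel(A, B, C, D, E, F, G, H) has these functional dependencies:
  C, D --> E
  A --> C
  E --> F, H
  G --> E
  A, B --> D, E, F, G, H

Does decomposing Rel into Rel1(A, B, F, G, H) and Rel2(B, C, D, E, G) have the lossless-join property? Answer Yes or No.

No

Common attributes: {B, G}; their closure is {B, E, F, G, H}.
Neither Rel1 nor Rel2 is contained in that closure, so the decomposition is lossy.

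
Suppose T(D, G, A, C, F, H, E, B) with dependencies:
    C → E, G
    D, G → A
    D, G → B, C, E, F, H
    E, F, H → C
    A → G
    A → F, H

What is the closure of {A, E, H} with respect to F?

{A, C, E, F, G, H}

Start with {A, E, H}.
A → G applies; add {G} → now {A, E, G, H}.
A → F, H applies; add {F} → now {A, E, F, G, H}.
E, F, H → C applies; add {C} → now {A, C, E, F, G, H}.
No further FD applies.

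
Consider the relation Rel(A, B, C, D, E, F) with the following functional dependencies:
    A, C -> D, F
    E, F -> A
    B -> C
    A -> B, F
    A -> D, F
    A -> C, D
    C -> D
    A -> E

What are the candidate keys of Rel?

{A}⁺ = {A, B, C, D, E, F} — all of the relation — so {A} is a candidate key.
{E, F}⁺ = {A, B, C, D, E, F} — all of the relation — so {E, F} is a candidate key.
These are minimal and exhaustive — every other superkey contains one of them.

{A}, {E, F}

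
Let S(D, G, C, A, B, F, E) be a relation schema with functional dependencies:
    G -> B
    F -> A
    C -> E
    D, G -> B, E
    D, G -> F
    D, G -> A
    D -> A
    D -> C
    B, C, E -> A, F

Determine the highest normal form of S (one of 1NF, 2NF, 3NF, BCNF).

1NF

Candidate key: {D, G}. Prime attributes: {D, G}.
G -> B: {G}⁺ = {B, G}, which is not all of the attributes, so the left side is not a superkey — BCNF is violated.
G -> B has non-prime {B} on the right and a non-superkey on the left, so 3NF fails.
The proper key subset {D} of {D, G} determines non-prime {A, C, E}, so the relation is not even in 2NF.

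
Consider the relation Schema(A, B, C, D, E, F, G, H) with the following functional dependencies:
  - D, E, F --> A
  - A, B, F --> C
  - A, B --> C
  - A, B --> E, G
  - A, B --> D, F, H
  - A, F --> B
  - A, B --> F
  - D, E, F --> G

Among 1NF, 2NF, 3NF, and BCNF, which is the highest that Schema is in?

Candidate keys: {A, B}, {A, F}, {D, E, F}. Prime attributes: {A, B, D, E, F}.
Each dependency's left side is a superkey — BCNF holds.

BCNF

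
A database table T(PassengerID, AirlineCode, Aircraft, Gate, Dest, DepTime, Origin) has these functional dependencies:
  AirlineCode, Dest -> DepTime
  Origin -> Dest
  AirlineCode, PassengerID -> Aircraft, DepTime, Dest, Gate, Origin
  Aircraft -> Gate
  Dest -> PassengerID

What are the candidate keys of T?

{AirlineCode, Dest}, {AirlineCode, Origin}, {AirlineCode, PassengerID}

No FD produces {AirlineCode}, so it must be in every candidate key.
{AirlineCode, Dest} is a candidate key since {AirlineCode, Dest}⁺ = {Aircraft, AirlineCode, DepTime, Dest, Gate, Origin, PassengerID} covers every attribute.
{AirlineCode, Origin} is a candidate key since {AirlineCode, Origin}⁺ = {Aircraft, AirlineCode, DepTime, Dest, Gate, Origin, PassengerID} covers every attribute.
{AirlineCode, PassengerID} is a candidate key since {AirlineCode, PassengerID}⁺ = {Aircraft, AirlineCode, DepTime, Dest, Gate, Origin, PassengerID} covers every attribute.
No proper subset of any of these is a key, and no other minimal superkey exists.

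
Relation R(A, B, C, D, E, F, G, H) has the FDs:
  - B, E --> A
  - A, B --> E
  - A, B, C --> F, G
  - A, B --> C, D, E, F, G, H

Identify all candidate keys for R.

{A, B}, {B, E}

{B} never appears on the right of any FD, so every key must include it.
Closure of {A, B} is {A, B, C, D, E, F, G, H}, the whole schema; {A, B} is a candidate key.
Closure of {B, E} is {A, B, C, D, E, F, G, H}, the whole schema; {B, E} is a candidate key.
No proper subset of any of these is a key, and no other minimal superkey exists.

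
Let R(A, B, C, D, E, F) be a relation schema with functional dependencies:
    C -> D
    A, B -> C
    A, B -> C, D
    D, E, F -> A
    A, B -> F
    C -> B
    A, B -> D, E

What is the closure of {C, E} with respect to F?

Start with {C, E}.
C -> D applies; add {D} → now {C, D, E}.
C -> B applies; add {B} → now {B, C, D, E}.
No further FD applies.

{B, C, D, E}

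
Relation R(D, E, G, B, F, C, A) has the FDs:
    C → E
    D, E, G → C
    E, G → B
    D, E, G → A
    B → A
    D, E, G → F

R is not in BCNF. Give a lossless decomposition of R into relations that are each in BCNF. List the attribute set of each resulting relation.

{A, B}; {B, C, G}; {C, D, F, G}; {C, E}

Candidate keys of the original relation: {C, D, G}, {D, E, G}.
Within {A, B, C, D, E, F, G}: {C}⁺ ∩ {A, B, C, D, E, F, G} = {C, E}, not the whole set, so C → E violates BCNF; decompose into {C, E} and {A, B, C, D, F, G}.
{C, E}: every determinant is a superkey — BCNF.
Within {A, B, C, D, F, G}: {B}⁺ ∩ {A, B, C, D, F, G} = {A, B}, not the whole set, so B → A violates BCNF; decompose into {A, B} and {B, C, D, F, G}.
{A, B}: every determinant is a superkey — BCNF.
Within {B, C, D, F, G}: {C, G}⁺ ∩ {B, C, D, F, G} = {B, C, G}, not the whole set, so C, G → B violates BCNF; decompose into {B, C, G} and {C, D, F, G}.
{B, C, G}: every determinant is a superkey — BCNF.
{C, D, F, G}: every determinant is a superkey — BCNF.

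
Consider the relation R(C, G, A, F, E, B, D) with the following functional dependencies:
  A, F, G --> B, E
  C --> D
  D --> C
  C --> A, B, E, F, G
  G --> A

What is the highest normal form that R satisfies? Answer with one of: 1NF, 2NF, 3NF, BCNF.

Candidate keys: {C}, {D}. Prime attributes: {C, D}.
A, F, G --> B, E breaks BCNF: {A, F, G}⁺ = {A, B, E, F, G}, so {A, F, G} is not a superkey.
Because {B, E} are non-prime and the left side of A, F, G --> B, E is not a superkey, the relation is not in 3NF.
All keys have size 1, which rules out partial dependencies — 2NF is satisfied.

2NF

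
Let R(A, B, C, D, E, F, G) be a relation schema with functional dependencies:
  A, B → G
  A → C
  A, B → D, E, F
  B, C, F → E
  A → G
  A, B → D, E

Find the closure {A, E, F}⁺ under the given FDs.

Start with {A, E, F}.
A → C applies; add {C} → now {A, C, E, F}.
A → G applies; add {G} → now {A, C, E, F, G}.
No further FD applies.

{A, C, E, F, G}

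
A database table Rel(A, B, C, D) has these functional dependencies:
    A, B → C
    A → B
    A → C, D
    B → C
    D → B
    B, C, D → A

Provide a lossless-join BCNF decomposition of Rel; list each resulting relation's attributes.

{A, B, D}; {B, C}

Candidate keys of the original relation: {A}, {D}.
{A, B, C, D}: {B} determines {B, C} here but is not a superkey — split on B → C, giving {B, C} and {A, B, D}.
{B, C} is in BCNF.
{A, B, D} is in BCNF.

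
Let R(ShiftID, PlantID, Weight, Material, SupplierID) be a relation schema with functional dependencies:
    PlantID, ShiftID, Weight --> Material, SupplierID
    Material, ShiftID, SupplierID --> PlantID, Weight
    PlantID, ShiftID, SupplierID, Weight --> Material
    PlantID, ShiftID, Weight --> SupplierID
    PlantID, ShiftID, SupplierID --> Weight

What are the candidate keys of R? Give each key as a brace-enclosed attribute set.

{ShiftID} never appears on the right of any FD, so every key must include it.
Closure of {Material, ShiftID, SupplierID} is {Material, PlantID, ShiftID, SupplierID, Weight}, the whole schema; {Material, ShiftID, SupplierID} is a candidate key.
Closure of {PlantID, ShiftID, SupplierID} is {Material, PlantID, ShiftID, SupplierID, Weight}, the whole schema; {PlantID, ShiftID, SupplierID} is a candidate key.
Closure of {PlantID, ShiftID, Weight} is {Material, PlantID, ShiftID, SupplierID, Weight}, the whole schema; {PlantID, ShiftID, Weight} is a candidate key.
No proper subset of any of these is a key, and no other minimal superkey exists.

{Material, ShiftID, SupplierID}, {PlantID, ShiftID, SupplierID}, {PlantID, ShiftID, Weight}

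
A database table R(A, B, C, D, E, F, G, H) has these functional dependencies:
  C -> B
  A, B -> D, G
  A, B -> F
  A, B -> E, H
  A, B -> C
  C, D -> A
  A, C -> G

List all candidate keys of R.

{A, B}⁺ = {A, B, C, D, E, F, G, H}, which is every attribute, so {A, B} is a candidate key.
{A, C}⁺ = {A, B, C, D, E, F, G, H}, which is every attribute, so {A, C} is a candidate key.
{C, D}⁺ = {A, B, C, D, E, F, G, H}, which is every attribute, so {C, D} is a candidate key.
No proper subset of any of these is a key, and no other minimal superkey exists.

{A, B}, {A, C}, {C, D}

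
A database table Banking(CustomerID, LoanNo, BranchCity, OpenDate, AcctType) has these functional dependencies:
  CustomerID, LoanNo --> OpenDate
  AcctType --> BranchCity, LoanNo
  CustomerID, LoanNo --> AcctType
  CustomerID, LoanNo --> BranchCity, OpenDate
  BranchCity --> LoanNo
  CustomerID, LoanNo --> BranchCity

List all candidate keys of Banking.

Attributes never on any right-hand side: {CustomerID} — every candidate key must contain it.
Closure of {AcctType, CustomerID} is {AcctType, BranchCity, CustomerID, LoanNo, OpenDate}, the whole schema; {AcctType, CustomerID} is a candidate key.
Closure of {BranchCity, CustomerID} is {AcctType, BranchCity, CustomerID, LoanNo, OpenDate}, the whole schema; {BranchCity, CustomerID} is a candidate key.
Closure of {CustomerID, LoanNo} is {AcctType, BranchCity, CustomerID, LoanNo, OpenDate}, the whole schema; {CustomerID, LoanNo} is a candidate key.
No proper subset of any of these is a key, and no other minimal superkey exists.

{AcctType, CustomerID}, {BranchCity, CustomerID}, {CustomerID, LoanNo}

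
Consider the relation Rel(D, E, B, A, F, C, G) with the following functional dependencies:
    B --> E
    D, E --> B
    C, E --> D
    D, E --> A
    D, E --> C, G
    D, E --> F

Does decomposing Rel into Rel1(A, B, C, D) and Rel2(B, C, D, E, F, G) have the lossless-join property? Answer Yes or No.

The shared attributes are {B, C, D} and {B, C, D}⁺ = {A, B, C, D, E, F, G}.
This includes all of Rel1, so the common attributes are a superkey of Rel1 — the join is lossless.

Yes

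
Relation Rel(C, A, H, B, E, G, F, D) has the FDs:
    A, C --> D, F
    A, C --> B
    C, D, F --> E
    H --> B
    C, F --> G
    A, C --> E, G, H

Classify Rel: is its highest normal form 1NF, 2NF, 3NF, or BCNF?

Candidate key: {A, C}. Prime attributes: {A, C}.
C, D, F --> E breaks BCNF: {C, D, F}⁺ = {C, D, E, F, G}, so {C, D, F} is not a superkey.
C, D, F --> E determines the non-prime attribute {E} from a non-superkey — 3NF is violated.
No proper subset of a key has a non-prime attribute in its closure, so there is no partial dependency; 2NF holds.

2NF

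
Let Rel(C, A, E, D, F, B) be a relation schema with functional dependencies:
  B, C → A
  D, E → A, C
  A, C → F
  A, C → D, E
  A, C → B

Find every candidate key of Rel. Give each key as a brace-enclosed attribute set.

{A, C} is a candidate key since {A, C}⁺ = {A, B, C, D, E, F} covers every attribute.
{B, C} is a candidate key since {B, C}⁺ = {A, B, C, D, E, F} covers every attribute.
{D, E} is a candidate key since {D, E}⁺ = {A, B, C, D, E, F} covers every attribute.
No proper subset of any of these is a key, and no other minimal superkey exists.

{A, C}, {B, C}, {D, E}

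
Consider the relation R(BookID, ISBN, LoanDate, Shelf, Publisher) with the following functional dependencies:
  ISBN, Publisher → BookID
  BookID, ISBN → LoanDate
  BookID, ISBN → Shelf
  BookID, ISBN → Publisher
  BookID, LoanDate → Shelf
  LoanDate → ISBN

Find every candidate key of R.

{BookID, ISBN}, {BookID, LoanDate}, {ISBN, Publisher}, {LoanDate, Publisher}

Closure of {BookID, ISBN} is {BookID, ISBN, LoanDate, Publisher, Shelf}, the whole schema; {BookID, ISBN} is a candidate key.
Closure of {BookID, LoanDate} is {BookID, ISBN, LoanDate, Publisher, Shelf}, the whole schema; {BookID, LoanDate} is a candidate key.
Closure of {ISBN, Publisher} is {BookID, ISBN, LoanDate, Publisher, Shelf}, the whole schema; {ISBN, Publisher} is a candidate key.
Closure of {LoanDate, Publisher} is {BookID, ISBN, LoanDate, Publisher, Shelf}, the whole schema; {LoanDate, Publisher} is a candidate key.
Any other superkey properly contains one of these, so there are no further candidate keys.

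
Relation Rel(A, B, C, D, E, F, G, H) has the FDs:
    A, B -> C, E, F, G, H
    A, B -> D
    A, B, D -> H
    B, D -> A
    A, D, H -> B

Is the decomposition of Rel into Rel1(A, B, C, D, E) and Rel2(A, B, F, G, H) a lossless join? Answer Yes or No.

Yes

Rel1 ∩ Rel2 = {A, B}; its closure under F is {A, B, C, D, E, F, G, H}.
Since Rel1 ⊆ {A, B, C, D, E, F, G, H}, the intersection is a superkey of Rel1; the decomposition is lossless.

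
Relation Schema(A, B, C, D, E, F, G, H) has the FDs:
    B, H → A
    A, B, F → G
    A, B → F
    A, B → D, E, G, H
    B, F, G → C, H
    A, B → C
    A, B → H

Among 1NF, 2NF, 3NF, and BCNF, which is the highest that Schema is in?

Candidate keys: {A, B}, {B, F, G}, {B, H}. Prime attributes: {A, B, F, G, H}.
The left-hand side of every FD is a superkey, so BCNF is satisfied.

BCNF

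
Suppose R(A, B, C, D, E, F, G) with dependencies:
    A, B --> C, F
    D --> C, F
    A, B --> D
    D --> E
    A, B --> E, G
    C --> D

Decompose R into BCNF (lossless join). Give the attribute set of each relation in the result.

{A, B, D, G}; {C, D, E, F}

Candidate key of the original relation: {A, B}.
In {A, B, C, D, E, F, G}, {D} is not a superkey ({D}⁺ restricted to this set is {C, D, E, F}), so split on D --> C, E, F into {C, D, E, F} and {A, B, D, G}.
{C, D, E, F} is in BCNF.
{A, B, D, G} is in BCNF.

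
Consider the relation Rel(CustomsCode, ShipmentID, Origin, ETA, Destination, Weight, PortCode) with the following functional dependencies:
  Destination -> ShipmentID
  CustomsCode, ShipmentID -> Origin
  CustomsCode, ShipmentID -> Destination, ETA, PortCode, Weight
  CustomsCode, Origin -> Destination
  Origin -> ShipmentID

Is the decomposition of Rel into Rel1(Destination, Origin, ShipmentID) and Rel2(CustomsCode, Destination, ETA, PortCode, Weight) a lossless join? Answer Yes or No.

Common attributes: {Destination}; their closure is {Destination, ShipmentID}.
The closure covers neither Rel1 nor Rel2 entirely; the join is not lossless.

No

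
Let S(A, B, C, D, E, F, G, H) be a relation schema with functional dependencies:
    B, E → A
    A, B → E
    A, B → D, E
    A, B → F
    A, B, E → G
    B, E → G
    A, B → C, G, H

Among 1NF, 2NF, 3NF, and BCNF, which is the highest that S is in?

BCNF

Candidate keys: {A, B}, {B, E}. Prime attributes: {A, B, E}.
The left-hand side of every FD is a superkey, so BCNF is satisfied.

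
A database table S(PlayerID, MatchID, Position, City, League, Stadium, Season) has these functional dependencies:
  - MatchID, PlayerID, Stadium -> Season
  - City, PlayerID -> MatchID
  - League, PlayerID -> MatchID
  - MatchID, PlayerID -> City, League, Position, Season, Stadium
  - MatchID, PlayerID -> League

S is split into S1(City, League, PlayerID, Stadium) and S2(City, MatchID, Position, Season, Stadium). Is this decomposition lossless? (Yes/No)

Common attributes: {City, Stadium}; their closure is {City, Stadium}.
Neither S1 nor S2 is contained in that closure, so the decomposition is lossy.

No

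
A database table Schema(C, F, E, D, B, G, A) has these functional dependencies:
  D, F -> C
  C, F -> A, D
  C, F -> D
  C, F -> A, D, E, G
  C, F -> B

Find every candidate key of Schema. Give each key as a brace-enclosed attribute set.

Attributes never on any right-hand side: {F} — every candidate key must contain it.
{C, F}⁺ = {A, B, C, D, E, F, G} — all of the relation — so {C, F} is a candidate key.
{D, F}⁺ = {A, B, C, D, E, F, G} — all of the relation — so {D, F} is a candidate key.
Any other superkey properly contains one of these, so there are no further candidate keys.

{C, F}, {D, F}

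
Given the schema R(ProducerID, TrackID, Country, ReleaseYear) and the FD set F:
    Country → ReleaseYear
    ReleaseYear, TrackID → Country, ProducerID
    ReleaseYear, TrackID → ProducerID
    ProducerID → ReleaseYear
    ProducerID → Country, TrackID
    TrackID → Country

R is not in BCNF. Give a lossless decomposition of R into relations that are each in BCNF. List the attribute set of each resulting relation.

{Country, ProducerID, TrackID}; {Country, ReleaseYear}

Candidate keys of the original relation: {ProducerID}, {TrackID}.
In {Country, ProducerID, ReleaseYear, TrackID}, {Country} is not a superkey ({Country}⁺ restricted to this set is {Country, ReleaseYear}), so split on Country → ReleaseYear into {Country, ReleaseYear} and {Country, ProducerID, TrackID}.
{Country, ReleaseYear} has no BCNF violation.
{Country, ProducerID, TrackID} has no BCNF violation.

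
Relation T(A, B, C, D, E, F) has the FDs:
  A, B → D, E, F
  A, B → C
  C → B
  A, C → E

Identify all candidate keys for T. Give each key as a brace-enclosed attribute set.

{A, B}, {A, C}

Attributes never on any right-hand side: {A} — every candidate key must contain it.
{A, B}⁺ = {A, B, C, D, E, F}, which is every attribute, so {A, B} is a candidate key.
{A, C}⁺ = {A, B, C, D, E, F}, which is every attribute, so {A, C} is a candidate key.
Any other superkey properly contains one of these, so there are no further candidate keys.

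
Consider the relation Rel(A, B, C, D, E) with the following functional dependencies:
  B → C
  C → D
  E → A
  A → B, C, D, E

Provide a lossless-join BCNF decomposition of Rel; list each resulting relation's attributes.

Candidate keys of the original relation: {A}, {E}.
{A, B, C, D, E}: {B} determines {B, C, D} here but is not a superkey — split on B → C, D, giving {B, C, D} and {A, B, E}.
{B, C, D}: {C} determines {C, D} here but is not a superkey — split on C → D, giving {C, D} and {B, C}.
{C, D} has no BCNF violation.
{B, C} has no BCNF violation.
{A, B, E} has no BCNF violation.

{A, B, E}; {B, C}; {C, D}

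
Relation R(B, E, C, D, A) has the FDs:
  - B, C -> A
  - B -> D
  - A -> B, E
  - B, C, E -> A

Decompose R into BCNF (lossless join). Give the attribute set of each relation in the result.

Candidate keys of the original relation: {A, C}, {B, C}.
In {A, B, C, D, E}, {B} is not a superkey ({B}⁺ restricted to this set is {B, D}), so split on B -> D into {B, D} and {A, B, C, E}.
{B, D} has no BCNF violation.
In {A, B, C, E}, {A} is not a superkey ({A}⁺ restricted to this set is {A, B, E}), so split on A -> B, E into {A, B, E} and {A, C}.
{A, B, E} has no BCNF violation.
{A, C} has no BCNF violation.

{A, B, E}; {A, C}; {B, D}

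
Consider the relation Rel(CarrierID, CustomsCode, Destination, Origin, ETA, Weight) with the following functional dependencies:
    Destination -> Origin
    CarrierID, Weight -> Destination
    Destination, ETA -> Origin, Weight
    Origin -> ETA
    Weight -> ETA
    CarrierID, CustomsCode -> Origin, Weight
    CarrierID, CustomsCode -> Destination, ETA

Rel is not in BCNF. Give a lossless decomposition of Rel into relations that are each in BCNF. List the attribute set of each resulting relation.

{CarrierID, CustomsCode, Destination}; {Destination, Origin, Weight}; {ETA, Origin}

Candidate key of the original relation: {CarrierID, CustomsCode}.
{CarrierID, CustomsCode, Destination, ETA, Origin, Weight}: {Destination} determines {Destination, ETA, Origin, Weight} here but is not a superkey — split on Destination -> ETA, Origin, Weight, giving {Destination, ETA, Origin, Weight} and {CarrierID, CustomsCode, Destination}.
{Destination, ETA, Origin, Weight}: {Origin} determines {ETA, Origin} here but is not a superkey — split on Origin -> ETA, giving {ETA, Origin} and {Destination, Origin, Weight}.
{ETA, Origin}: every determinant is a superkey — BCNF.
{Destination, Origin, Weight}: every determinant is a superkey — BCNF.
{CarrierID, CustomsCode, Destination}: every determinant is a superkey — BCNF.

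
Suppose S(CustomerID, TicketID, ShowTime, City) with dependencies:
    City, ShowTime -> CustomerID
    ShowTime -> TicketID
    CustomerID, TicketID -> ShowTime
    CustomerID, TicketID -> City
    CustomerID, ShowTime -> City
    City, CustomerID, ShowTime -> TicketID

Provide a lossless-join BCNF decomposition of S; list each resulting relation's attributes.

{City, CustomerID, ShowTime}; {ShowTime, TicketID}

Candidate keys of the original relation: {City, ShowTime}, {CustomerID, ShowTime}, {CustomerID, TicketID}.
In {City, CustomerID, ShowTime, TicketID}, {ShowTime} is not a superkey ({ShowTime}⁺ restricted to this set is {ShowTime, TicketID}), so split on ShowTime -> TicketID into {ShowTime, TicketID} and {City, CustomerID, ShowTime}.
{ShowTime, TicketID} is in BCNF.
{City, CustomerID, ShowTime} is in BCNF.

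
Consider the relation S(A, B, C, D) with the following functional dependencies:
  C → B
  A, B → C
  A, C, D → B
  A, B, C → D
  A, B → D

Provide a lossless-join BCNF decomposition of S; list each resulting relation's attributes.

Candidate keys of the original relation: {A, B}, {A, C}.
In {A, B, C, D}, {C} is not a superkey ({C}⁺ restricted to this set is {B, C}), so split on C → B into {B, C} and {A, C, D}.
{B, C}: every determinant is a superkey — BCNF.
{A, C, D}: every determinant is a superkey — BCNF.

{A, C, D}; {B, C}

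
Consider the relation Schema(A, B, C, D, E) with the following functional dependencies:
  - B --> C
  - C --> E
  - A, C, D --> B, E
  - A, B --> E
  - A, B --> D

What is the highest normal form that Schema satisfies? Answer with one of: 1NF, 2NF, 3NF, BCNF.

Candidate keys: {A, B}, {A, C, D}. Prime attributes: {A, B, C, D}.
B --> C: {B}⁺ = {B, C, E}, which is not all of the attributes, so the left side is not a superkey — BCNF is violated.
C --> E has non-prime {E} on the right and a non-superkey on the left, so 3NF fails.
Since {B} ⊂ {A, B} and {B}⁺ ⊇ {E} with {E} non-prime, there is a partial dependency; 2NF fails.

1NF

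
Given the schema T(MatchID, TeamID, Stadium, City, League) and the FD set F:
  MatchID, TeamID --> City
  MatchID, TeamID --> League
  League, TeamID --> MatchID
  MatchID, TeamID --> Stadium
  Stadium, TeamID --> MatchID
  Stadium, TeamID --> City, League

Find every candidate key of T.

No FD produces {TeamID}, so it must be in every candidate key.
{League, TeamID}⁺ = {City, League, MatchID, Stadium, TeamID} — all of the relation — so {League, TeamID} is a candidate key.
{MatchID, TeamID}⁺ = {City, League, MatchID, Stadium, TeamID} — all of the relation — so {MatchID, TeamID} is a candidate key.
{Stadium, TeamID}⁺ = {City, League, MatchID, Stadium, TeamID} — all of the relation — so {Stadium, TeamID} is a candidate key.
Any other superkey properly contains one of these, so there are no further candidate keys.

{League, TeamID}, {MatchID, TeamID}, {Stadium, TeamID}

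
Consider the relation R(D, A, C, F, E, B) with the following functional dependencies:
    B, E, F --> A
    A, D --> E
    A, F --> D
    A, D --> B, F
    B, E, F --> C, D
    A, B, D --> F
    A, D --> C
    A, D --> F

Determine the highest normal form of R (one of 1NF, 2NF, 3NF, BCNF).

BCNF

Candidate keys: {A, D}, {A, F}, {B, E, F}. Prime attributes: {A, B, D, E, F}.
Every FD has a superkey on the left, so the relation is in BCNF.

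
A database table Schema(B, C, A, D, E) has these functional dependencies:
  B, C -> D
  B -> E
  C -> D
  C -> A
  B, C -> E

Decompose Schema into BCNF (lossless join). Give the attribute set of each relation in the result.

Candidate key of the original relation: {B, C}.
{A, B, C, D, E}: {B} determines {B, E} here but is not a superkey — split on B -> E, giving {B, E} and {A, B, C, D}.
{B, E}: every determinant is a superkey — BCNF.
{A, B, C, D}: {C} determines {A, C, D} here but is not a superkey — split on C -> A, D, giving {A, C, D} and {B, C}.
{A, C, D}: every determinant is a superkey — BCNF.
{B, C}: every determinant is a superkey — BCNF.

{A, C, D}; {B, C}; {B, E}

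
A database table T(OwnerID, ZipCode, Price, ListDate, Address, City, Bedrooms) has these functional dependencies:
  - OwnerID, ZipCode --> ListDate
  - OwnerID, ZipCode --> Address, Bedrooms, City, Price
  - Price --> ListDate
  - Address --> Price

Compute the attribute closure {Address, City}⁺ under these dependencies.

Start with {Address, City}.
Address --> Price applies; add {Price} → now {Address, City, Price}.
Price --> ListDate applies; add {ListDate} → now {Address, City, ListDate, Price}.
No further FD applies.

{Address, City, ListDate, Price}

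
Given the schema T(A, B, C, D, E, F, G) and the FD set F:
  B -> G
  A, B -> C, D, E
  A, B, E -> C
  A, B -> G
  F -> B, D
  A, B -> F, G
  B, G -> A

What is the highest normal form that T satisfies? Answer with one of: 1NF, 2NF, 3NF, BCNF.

BCNF

Candidate keys: {B}, {F}. Prime attributes: {B, F}.
Every FD has a superkey on the left, so the relation is in BCNF.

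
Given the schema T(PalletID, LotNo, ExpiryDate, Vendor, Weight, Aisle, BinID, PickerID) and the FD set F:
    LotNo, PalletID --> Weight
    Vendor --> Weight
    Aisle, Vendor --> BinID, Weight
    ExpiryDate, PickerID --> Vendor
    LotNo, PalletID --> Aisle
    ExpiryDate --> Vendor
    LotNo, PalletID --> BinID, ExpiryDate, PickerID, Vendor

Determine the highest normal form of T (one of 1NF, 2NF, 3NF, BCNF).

Candidate key: {LotNo, PalletID}. Prime attributes: {LotNo, PalletID}.
Vendor --> Weight: {Vendor}⁺ = {Vendor, Weight}, which is not all of the attributes, so the left side is not a superkey — BCNF is violated.
Because {Weight} is non-prime and the left side of Vendor --> Weight is not a superkey, the relation is not in 3NF.
No non-prime attribute depends on a proper subset of any candidate key, so 2NF holds.

2NF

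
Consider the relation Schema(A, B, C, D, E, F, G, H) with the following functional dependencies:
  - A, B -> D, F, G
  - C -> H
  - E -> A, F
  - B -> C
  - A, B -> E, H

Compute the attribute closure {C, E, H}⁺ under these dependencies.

{A, C, E, F, H}

Start with {C, E, H}.
E -> A, F applies; add {A, F} → now {A, C, E, F, H}.
No further FD applies.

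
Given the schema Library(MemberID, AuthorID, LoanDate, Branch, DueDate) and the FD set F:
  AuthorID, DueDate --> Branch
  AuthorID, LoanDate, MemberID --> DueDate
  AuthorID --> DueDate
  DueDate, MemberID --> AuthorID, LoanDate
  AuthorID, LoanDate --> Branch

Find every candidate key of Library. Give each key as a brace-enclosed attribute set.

{AuthorID, MemberID}, {DueDate, MemberID}

No FD produces {MemberID}, so it must be in every candidate key.
{AuthorID, MemberID}⁺ = {AuthorID, Branch, DueDate, LoanDate, MemberID} — all of the relation — so {AuthorID, MemberID} is a candidate key.
{DueDate, MemberID}⁺ = {AuthorID, Branch, DueDate, LoanDate, MemberID} — all of the relation — so {DueDate, MemberID} is a candidate key.
No proper subset of any of these is a key, and no other minimal superkey exists.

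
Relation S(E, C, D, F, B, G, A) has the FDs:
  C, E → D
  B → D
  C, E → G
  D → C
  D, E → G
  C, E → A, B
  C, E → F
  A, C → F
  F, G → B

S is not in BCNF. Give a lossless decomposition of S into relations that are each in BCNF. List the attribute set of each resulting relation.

{A, E, F, G}; {B, D}; {B, F, G}; {C, D}

Candidate keys of the original relation: {B, E}, {C, E}, {D, E}, {E, F, G}.
Within {A, B, C, D, E, F, G}: {B}⁺ ∩ {A, B, C, D, E, F, G} = {B, C, D}, not the whole set, so B → C, D violates BCNF; decompose into {B, C, D} and {A, B, E, F, G}.
Within {B, C, D}: {D}⁺ ∩ {B, C, D} = {C, D}, not the whole set, so D → C violates BCNF; decompose into {C, D} and {B, D}.
{C, D} is in BCNF.
{B, D} is in BCNF.
Within {A, B, E, F, G}: {F, G}⁺ ∩ {A, B, E, F, G} = {B, F, G}, not the whole set, so F, G → B violates BCNF; decompose into {B, F, G} and {A, E, F, G}.
{B, F, G} is in BCNF.
{A, E, F, G} is in BCNF.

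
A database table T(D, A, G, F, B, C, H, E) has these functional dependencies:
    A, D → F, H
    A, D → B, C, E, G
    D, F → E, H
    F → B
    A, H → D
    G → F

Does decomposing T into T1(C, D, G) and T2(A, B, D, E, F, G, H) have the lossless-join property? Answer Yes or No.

The shared attributes are {D, G} and {D, G}⁺ = {B, D, E, F, G, H}.
T1 ⊄ {B, D, E, F, G, H} and T2 ⊄ {B, D, E, F, G, H}, so the split is lossy.

No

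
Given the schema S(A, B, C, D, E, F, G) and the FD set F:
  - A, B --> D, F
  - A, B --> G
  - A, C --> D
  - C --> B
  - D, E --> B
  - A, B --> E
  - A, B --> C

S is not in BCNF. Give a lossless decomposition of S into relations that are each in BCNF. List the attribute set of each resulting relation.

Candidate keys of the original relation: {A, B}, {A, C}, {A, D, E}.
{A, B, C, D, E, F, G}: {C} determines {B, C} here but is not a superkey — split on C --> B, giving {B, C} and {A, C, D, E, F, G}.
{B, C} has no BCNF violation.
{A, C, D, E, F, G} has no BCNF violation.

{A, C, D, E, F, G}; {B, C}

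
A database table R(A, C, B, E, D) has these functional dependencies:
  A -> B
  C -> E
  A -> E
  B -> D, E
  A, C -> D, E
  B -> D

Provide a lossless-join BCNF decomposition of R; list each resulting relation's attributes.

{A, B}; {A, C}; {B, D, E}

Candidate key of the original relation: {A, C}.
Within {A, B, C, D, E}: {A}⁺ ∩ {A, B, C, D, E} = {A, B, D, E}, not the whole set, so A -> B, D, E violates BCNF; decompose into {A, B, D, E} and {A, C}.
Within {A, B, D, E}: {B}⁺ ∩ {A, B, D, E} = {B, D, E}, not the whole set, so B -> D, E violates BCNF; decompose into {B, D, E} and {A, B}.
{B, D, E}: every determinant is a superkey — BCNF.
{A, B}: every determinant is a superkey — BCNF.
{A, C}: every determinant is a superkey — BCNF.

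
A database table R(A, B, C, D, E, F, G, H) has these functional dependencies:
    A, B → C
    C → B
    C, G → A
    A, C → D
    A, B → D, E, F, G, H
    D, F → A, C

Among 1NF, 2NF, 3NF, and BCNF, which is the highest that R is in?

Candidate keys: {A, B}, {A, C}, {C, G}, {D, F}. Prime attributes: {A, B, C, D, F, G}.
C → B breaks BCNF: {C}⁺ = {B, C}, so {C} is not a superkey.
Since {B} ⊆ prime attributes and every other non-superkey FD also has a prime right side, the schema is in 3NF.

3NF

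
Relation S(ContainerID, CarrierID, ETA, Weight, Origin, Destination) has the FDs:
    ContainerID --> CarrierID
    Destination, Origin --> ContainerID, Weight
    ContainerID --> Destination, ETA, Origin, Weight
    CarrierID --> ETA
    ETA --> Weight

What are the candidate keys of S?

{ContainerID}, {Destination, Origin}

{ContainerID} is a candidate key since {ContainerID}⁺ = {CarrierID, ContainerID, Destination, ETA, Origin, Weight} covers every attribute.
{Destination, Origin} is a candidate key since {Destination, Origin}⁺ = {CarrierID, ContainerID, Destination, ETA, Origin, Weight} covers every attribute.
These are minimal and exhaustive — every other superkey contains one of them.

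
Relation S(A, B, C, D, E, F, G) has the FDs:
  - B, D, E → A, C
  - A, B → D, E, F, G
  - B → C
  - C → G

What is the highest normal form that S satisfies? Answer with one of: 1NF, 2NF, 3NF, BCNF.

Candidate keys: {A, B}, {B, D, E}. Prime attributes: {A, B, D, E}.
B → C breaks BCNF: {B}⁺ = {B, C, G}, so {B} is not a superkey.
B → C has non-prime {C} on the right and a non-superkey on the left, so 3NF fails.
Since {B} ⊂ {A, B} and {B}⁺ ⊇ {C, G} with {C, G} non-prime, there is a partial dependency; 2NF fails.

1NF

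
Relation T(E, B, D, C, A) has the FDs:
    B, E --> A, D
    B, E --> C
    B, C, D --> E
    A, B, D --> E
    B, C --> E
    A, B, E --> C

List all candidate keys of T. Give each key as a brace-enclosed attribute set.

{A, B, D}, {B, C}, {B, E}

No FD produces {B}, so it must be in every candidate key.
{B, C} is a candidate key since {B, C}⁺ = {A, B, C, D, E} covers every attribute.
{B, E} is a candidate key since {B, E}⁺ = {A, B, C, D, E} covers every attribute.
{A, B, D} is a candidate key since {A, B, D}⁺ = {A, B, C, D, E} covers every attribute.
No proper subset of any of these is a key, and no other minimal superkey exists.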